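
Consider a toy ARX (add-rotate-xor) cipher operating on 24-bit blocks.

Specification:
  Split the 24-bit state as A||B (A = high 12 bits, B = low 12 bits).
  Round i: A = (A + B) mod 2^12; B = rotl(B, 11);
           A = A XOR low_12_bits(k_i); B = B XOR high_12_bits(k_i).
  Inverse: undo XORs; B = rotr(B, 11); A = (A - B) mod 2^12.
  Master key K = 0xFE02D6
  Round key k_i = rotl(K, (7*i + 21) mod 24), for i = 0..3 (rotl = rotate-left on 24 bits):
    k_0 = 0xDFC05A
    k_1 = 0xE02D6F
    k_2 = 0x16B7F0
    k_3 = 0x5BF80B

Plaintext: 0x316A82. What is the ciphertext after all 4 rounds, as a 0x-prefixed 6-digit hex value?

0x2EAD9D

s_0 = plaintext = 0x316A82
s_1 = Round(s_0, k_0) = 0xDC28BD
s_2 = Round(s_1, k_1) = 0xB1025C
s_3 = Round(s_2, k_2) = 0xA9C045
s_4 = Round(s_3, k_3) = 0x2EAD9D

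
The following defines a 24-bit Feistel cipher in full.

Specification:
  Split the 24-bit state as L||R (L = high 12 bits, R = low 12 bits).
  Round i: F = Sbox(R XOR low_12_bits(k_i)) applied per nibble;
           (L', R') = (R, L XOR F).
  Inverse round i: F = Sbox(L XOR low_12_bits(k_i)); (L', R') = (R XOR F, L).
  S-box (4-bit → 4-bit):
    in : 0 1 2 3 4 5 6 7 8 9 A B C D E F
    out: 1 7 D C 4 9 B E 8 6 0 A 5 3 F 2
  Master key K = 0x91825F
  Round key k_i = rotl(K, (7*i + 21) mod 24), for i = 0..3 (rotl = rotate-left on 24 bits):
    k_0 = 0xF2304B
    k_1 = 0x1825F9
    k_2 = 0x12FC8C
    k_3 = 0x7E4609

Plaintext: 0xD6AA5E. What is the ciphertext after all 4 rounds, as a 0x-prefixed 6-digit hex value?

s_0 = plaintext = 0xD6AA5E
s_1 = Round(s_0, k_0) = 0xA5ED13
s_2 = Round(s_1, k_1) = 0xD132AE
s_3 = Round(s_2, k_2) = 0x2AE2CE
s_4 = Round(s_3, k_3) = 0x2CE6F0

0x2CE6F0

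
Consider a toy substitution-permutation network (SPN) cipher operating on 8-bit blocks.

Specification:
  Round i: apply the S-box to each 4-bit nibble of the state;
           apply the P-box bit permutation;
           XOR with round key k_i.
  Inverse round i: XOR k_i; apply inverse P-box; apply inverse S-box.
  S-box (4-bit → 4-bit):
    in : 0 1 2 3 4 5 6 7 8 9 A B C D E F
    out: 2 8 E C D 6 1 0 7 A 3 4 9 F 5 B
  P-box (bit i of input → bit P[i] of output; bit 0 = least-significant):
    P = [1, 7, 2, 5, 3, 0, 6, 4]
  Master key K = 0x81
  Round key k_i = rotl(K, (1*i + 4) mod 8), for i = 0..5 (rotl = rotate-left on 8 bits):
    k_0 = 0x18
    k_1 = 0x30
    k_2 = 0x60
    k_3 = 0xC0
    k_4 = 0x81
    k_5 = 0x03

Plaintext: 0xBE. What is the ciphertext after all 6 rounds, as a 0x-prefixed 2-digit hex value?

s_0 = plaintext = 0xBE
s_1 = Round(s_0, k_0) = 0x5E
s_2 = Round(s_1, k_1) = 0x77
s_3 = Round(s_2, k_2) = 0x60
s_4 = Round(s_3, k_3) = 0x48
s_5 = Round(s_4, k_4) = 0x5F
s_6 = Round(s_5, k_5) = 0xE0

0xE0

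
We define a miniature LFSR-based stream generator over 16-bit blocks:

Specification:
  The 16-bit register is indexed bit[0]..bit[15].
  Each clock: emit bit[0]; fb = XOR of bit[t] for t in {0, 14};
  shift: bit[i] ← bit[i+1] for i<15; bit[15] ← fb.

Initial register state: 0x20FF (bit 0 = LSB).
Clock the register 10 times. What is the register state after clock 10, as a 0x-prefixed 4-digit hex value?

0x0CC8

reg_0 = 0x20FF
clock 1: out=1, reg = 0x907F
clock 2: out=1, reg = 0xC83F
clock 3: out=1, reg = 0x641F
clock 4: out=1, reg = 0x320F
clock 5: out=1, reg = 0x9907
clock 6: out=1, reg = 0xCC83
clock 7: out=1, reg = 0x6641
clock 8: out=1, reg = 0x3320
clock 9: out=0, reg = 0x1990
clock 10: out=0, reg = 0x0CC8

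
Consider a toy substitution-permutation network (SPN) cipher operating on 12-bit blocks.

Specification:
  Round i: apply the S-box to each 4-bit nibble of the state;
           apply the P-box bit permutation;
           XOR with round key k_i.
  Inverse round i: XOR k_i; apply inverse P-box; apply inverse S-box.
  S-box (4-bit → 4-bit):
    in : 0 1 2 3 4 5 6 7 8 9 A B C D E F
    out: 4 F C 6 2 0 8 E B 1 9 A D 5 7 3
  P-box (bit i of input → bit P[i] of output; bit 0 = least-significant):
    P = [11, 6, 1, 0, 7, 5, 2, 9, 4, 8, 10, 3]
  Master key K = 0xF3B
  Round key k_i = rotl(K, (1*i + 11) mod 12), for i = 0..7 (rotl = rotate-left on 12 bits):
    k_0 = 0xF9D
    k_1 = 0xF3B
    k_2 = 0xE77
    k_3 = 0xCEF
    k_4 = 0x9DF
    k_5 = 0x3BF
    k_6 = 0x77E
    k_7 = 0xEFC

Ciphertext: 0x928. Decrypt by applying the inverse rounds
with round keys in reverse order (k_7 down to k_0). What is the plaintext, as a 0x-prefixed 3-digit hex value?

s_0 = ciphertext = 0x928
s_1 = InvRound(s_0, k_7) = 0xEC4
s_2 = InvRound(s_1, k_6) = 0x8FD
s_3 = InvRound(s_2, k_5) = 0x46E
s_4 = InvRound(s_3, k_4) = 0xEFA
s_5 = InvRound(s_4, k_3) = 0x926
s_6 = InvRound(s_5, k_2) = 0xE6B
s_7 = InvRound(s_6, k_1) = 0xF54
s_8 = InvRound(s_7, k_0) = 0x69B

0x69B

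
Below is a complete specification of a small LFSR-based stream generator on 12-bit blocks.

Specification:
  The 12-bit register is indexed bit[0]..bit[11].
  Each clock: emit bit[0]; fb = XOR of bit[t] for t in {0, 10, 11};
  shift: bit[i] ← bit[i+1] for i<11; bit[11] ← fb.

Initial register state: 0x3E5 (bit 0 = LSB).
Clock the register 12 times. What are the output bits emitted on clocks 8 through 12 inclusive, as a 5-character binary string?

11100

reg_0 = 0x3E5
clock 1: out=1, reg = 0x9F2
clock 2: out=0, reg = 0xCF9
clock 3: out=1, reg = 0xE7C
clock 4: out=0, reg = 0x73E
clock 5: out=0, reg = 0xB9F
clock 6: out=1, reg = 0x5CF
clock 7: out=1, reg = 0x2E7
clock 8: out=1, reg = 0x973
clock 9: out=1, reg = 0x4B9
clock 10: out=1, reg = 0x25C
clock 11: out=0, reg = 0x12E
clock 12: out=0, reg = 0x097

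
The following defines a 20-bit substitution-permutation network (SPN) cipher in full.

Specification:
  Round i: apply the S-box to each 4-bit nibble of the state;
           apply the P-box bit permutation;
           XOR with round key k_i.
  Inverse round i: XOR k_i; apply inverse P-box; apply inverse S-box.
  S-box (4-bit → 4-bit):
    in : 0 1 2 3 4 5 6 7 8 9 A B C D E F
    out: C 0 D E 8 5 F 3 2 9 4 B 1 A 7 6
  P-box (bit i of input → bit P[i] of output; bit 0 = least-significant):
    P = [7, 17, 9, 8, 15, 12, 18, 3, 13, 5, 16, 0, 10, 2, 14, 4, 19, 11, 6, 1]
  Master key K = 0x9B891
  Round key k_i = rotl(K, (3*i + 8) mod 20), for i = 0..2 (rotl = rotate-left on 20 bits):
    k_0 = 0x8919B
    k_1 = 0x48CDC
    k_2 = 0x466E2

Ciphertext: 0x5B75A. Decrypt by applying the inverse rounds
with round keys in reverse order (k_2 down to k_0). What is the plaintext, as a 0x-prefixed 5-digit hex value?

0x014DE

s_0 = ciphertext = 0x5B75A
s_1 = InvRound(s_0, k_2) = 0x10FB9
s_2 = InvRound(s_1, k_1) = 0xA8350
s_3 = InvRound(s_2, k_0) = 0x014DE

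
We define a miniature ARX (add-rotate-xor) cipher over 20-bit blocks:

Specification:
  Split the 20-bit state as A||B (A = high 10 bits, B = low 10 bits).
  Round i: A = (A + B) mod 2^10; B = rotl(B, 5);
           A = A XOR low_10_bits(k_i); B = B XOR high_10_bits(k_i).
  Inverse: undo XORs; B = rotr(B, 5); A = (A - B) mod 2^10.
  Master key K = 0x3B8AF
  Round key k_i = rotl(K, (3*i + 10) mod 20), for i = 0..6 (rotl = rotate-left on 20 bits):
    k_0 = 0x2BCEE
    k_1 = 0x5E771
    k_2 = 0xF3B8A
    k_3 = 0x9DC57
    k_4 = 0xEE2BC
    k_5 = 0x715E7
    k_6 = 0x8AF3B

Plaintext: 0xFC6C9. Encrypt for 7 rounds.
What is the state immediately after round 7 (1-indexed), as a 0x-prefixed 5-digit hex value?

s_0 = plaintext = 0xFC6C9
s_1 = Round(s_0, k_0) = 0x95199
s_2 = Round(s_1, k_1) = 0x27255
s_3 = Round(s_2, k_2) = 0x5ED7C
s_4 = Round(s_3, k_3) = 0xA81FC
s_5 = Round(s_4, k_4) = 0x88037
s_6 = Round(s_5, k_5) = 0xEC324
s_7 = Round(s_6, k_6) = 0x7BEB2

0x7BEB2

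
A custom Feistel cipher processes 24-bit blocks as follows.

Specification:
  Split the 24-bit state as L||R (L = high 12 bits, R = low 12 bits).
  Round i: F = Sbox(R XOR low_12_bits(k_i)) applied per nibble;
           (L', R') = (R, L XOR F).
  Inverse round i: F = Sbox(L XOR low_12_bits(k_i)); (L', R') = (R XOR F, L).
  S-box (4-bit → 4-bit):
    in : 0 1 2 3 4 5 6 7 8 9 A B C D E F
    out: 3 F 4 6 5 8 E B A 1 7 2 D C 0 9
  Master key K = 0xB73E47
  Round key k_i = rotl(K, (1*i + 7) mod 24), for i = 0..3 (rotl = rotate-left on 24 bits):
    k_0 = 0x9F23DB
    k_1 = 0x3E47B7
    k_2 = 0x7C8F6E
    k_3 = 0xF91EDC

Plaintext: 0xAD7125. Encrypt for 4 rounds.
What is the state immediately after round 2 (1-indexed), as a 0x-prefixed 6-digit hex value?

0xE470B6

s_0 = plaintext = 0xAD7125
s_1 = Round(s_0, k_0) = 0x125E47
s_2 = Round(s_1, k_1) = 0xE470B6
s_3 = Round(s_2, k_2) = 0x0B678D
s_4 = Round(s_3, k_3) = 0x78D139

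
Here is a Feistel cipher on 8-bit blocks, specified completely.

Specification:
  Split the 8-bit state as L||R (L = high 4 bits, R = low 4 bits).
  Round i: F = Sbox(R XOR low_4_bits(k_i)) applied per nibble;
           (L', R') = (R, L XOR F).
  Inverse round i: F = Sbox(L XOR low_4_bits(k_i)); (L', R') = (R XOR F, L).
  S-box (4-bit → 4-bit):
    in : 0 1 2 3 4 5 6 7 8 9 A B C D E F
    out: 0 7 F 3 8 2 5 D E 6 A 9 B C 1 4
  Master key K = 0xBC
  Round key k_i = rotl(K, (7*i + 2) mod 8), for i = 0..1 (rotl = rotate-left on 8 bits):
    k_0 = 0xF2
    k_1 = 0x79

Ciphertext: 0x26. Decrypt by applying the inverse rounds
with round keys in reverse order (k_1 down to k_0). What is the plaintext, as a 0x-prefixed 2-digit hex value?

s_0 = ciphertext = 0x26
s_1 = InvRound(s_0, k_1) = 0xF2
s_2 = InvRound(s_1, k_0) = 0xEF

0xEF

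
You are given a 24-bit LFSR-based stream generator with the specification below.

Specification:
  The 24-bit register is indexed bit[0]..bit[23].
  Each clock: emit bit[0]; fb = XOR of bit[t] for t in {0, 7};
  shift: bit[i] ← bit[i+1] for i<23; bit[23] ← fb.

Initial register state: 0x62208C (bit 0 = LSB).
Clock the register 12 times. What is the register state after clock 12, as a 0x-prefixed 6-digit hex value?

0x4CD622

reg_0 = 0x62208C
clock 1: out=0, reg = 0xB11046
clock 2: out=0, reg = 0x588823
clock 3: out=1, reg = 0xAC4411
clock 4: out=1, reg = 0xD62208
clock 5: out=0, reg = 0x6B1104
clock 6: out=0, reg = 0x358882
clock 7: out=0, reg = 0x9AC441
clock 8: out=1, reg = 0xCD6220
clock 9: out=0, reg = 0x66B110
clock 10: out=0, reg = 0x335888
clock 11: out=0, reg = 0x99AC44
clock 12: out=0, reg = 0x4CD622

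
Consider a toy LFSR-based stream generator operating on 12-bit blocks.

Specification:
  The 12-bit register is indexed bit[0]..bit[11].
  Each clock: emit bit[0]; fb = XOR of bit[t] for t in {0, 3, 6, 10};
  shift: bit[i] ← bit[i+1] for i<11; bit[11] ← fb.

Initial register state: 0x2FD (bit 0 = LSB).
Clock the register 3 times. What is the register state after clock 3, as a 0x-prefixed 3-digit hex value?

reg_0 = 0x2FD
clock 1: out=1, reg = 0x97E
clock 2: out=0, reg = 0x4BF
clock 3: out=1, reg = 0xA5F

0xA5F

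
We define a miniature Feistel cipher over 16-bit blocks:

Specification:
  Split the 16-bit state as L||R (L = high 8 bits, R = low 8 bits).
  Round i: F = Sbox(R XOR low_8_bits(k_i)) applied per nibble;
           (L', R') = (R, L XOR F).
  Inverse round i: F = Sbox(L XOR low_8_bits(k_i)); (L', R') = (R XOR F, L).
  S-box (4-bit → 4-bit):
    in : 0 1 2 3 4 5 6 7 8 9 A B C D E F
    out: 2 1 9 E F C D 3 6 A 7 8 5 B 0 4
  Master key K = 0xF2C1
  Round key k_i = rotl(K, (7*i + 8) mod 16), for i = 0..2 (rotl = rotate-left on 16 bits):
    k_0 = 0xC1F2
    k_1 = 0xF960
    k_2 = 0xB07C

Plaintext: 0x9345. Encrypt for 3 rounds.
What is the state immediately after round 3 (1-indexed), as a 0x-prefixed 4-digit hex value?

s_0 = plaintext = 0x9345
s_1 = Round(s_0, k_0) = 0x4510
s_2 = Round(s_1, k_1) = 0x1077
s_3 = Round(s_2, k_2) = 0x7738

0x7738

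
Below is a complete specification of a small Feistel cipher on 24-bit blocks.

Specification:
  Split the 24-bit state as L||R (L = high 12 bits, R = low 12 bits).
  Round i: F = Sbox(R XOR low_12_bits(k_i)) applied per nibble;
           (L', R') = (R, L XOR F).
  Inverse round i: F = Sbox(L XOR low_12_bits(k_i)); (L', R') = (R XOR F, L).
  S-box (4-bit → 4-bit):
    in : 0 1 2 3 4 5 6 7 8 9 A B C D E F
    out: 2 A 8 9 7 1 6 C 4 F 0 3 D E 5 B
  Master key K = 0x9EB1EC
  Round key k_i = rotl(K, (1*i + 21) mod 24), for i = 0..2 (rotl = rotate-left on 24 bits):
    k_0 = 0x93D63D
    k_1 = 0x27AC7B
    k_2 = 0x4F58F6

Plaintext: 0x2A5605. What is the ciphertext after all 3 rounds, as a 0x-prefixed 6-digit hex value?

s_0 = plaintext = 0x2A5605
s_1 = Round(s_0, k_0) = 0x605031
s_2 = Round(s_1, k_1) = 0x031B75
s_3 = Round(s_2, k_2) = 0xB75978

0xB75978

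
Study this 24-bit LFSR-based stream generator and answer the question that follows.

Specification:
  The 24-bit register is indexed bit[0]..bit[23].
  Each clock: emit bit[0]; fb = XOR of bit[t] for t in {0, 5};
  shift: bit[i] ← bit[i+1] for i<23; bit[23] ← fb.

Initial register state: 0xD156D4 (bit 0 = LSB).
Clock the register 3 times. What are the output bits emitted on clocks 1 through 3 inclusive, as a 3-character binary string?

001

reg_0 = 0xD156D4
clock 1: out=0, reg = 0x68AB6A
clock 2: out=0, reg = 0xB455B5
clock 3: out=1, reg = 0x5A2ADA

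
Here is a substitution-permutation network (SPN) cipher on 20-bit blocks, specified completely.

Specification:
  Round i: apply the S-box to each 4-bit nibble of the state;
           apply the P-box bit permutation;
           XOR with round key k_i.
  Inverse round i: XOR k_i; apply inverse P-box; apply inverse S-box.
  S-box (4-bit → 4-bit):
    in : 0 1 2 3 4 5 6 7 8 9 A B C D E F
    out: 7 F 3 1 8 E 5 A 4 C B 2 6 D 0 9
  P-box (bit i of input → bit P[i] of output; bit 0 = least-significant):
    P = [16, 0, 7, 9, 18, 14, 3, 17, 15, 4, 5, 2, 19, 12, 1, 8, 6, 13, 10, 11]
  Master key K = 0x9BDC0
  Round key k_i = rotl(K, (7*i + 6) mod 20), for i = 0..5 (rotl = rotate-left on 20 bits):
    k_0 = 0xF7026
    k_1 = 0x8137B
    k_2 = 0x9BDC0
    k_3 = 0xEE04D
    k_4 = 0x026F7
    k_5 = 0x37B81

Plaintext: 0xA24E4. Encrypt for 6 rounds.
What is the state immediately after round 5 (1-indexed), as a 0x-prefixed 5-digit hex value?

0xF1330

s_0 = plaintext = 0xA24E4
s_1 = Round(s_0, k_0) = 0x74A62
s_2 = Round(s_1, k_1) = 0xDBA66
s_3 = Round(s_2, k_2) = 0xC211C
s_4 = Round(s_3, k_3) = 0x014F0
s_5 = Round(s_4, k_4) = 0xF1330
s_6 = Round(s_5, k_5) = 0xEE242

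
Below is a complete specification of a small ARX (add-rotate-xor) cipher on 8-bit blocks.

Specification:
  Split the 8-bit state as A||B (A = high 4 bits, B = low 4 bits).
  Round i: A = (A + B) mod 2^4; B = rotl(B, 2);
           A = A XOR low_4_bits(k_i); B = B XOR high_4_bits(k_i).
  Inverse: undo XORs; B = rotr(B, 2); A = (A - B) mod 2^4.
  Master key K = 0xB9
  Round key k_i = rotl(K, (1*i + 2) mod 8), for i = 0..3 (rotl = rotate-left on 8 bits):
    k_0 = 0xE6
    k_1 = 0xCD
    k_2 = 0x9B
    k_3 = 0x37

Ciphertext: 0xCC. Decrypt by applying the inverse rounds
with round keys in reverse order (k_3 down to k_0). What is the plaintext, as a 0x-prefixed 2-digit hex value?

s_0 = ciphertext = 0xCC
s_1 = InvRound(s_0, k_3) = 0xCF
s_2 = InvRound(s_1, k_2) = 0xE9
s_3 = InvRound(s_2, k_1) = 0xE5
s_4 = InvRound(s_3, k_0) = 0xAE

0xAE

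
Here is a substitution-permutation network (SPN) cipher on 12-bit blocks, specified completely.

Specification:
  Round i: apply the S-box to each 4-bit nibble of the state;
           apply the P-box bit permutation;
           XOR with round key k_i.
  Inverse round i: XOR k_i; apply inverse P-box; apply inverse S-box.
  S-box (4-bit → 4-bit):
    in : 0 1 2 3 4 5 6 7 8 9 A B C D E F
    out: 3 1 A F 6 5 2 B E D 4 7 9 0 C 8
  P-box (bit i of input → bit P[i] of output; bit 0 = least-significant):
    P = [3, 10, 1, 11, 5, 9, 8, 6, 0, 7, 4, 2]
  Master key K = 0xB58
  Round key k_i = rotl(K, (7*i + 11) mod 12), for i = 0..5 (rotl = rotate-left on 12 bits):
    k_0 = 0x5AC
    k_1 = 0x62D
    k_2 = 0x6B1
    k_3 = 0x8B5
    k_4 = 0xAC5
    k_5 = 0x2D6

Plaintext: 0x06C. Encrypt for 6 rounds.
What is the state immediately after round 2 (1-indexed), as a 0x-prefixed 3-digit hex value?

s_0 = plaintext = 0x06C
s_1 = Round(s_0, k_0) = 0xF25
s_2 = Round(s_1, k_1) = 0x463
s_3 = Round(s_2, k_2) = 0x82B
s_4 = Round(s_3, k_3) = 0xE6B
s_5 = Round(s_4, k_4) = 0xCDB
s_6 = Round(s_5, k_5) = 0x6D9

0x463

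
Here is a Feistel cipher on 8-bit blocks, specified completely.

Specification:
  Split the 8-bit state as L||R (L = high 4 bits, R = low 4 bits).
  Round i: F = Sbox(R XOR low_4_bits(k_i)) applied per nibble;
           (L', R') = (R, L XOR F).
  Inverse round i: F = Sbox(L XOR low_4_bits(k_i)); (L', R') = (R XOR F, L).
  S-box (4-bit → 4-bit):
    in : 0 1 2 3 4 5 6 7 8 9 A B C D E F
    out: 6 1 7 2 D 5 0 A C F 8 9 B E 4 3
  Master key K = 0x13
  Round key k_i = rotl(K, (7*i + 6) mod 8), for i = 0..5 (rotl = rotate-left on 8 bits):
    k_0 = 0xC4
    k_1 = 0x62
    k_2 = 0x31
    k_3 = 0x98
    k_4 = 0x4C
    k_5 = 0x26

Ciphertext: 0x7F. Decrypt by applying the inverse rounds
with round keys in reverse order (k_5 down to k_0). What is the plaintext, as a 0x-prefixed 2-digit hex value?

0x44

s_0 = ciphertext = 0x7F
s_1 = InvRound(s_0, k_5) = 0xE7
s_2 = InvRound(s_1, k_4) = 0x0E
s_3 = InvRound(s_2, k_3) = 0x20
s_4 = InvRound(s_3, k_2) = 0x22
s_5 = InvRound(s_4, k_1) = 0x42
s_6 = InvRound(s_5, k_0) = 0x44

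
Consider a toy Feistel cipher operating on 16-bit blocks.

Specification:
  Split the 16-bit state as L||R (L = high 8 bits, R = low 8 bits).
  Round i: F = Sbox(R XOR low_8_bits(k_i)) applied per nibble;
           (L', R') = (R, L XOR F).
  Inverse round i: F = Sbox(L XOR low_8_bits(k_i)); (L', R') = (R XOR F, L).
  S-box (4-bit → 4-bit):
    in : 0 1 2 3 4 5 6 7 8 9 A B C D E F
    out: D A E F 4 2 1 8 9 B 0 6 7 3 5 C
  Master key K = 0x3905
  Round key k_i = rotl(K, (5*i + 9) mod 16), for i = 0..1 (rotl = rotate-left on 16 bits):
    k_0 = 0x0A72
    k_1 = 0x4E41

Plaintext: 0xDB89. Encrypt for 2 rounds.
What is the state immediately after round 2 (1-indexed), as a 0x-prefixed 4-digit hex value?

s_0 = plaintext = 0xDB89
s_1 = Round(s_0, k_0) = 0x891D
s_2 = Round(s_1, k_1) = 0x1DAE

0x1DAE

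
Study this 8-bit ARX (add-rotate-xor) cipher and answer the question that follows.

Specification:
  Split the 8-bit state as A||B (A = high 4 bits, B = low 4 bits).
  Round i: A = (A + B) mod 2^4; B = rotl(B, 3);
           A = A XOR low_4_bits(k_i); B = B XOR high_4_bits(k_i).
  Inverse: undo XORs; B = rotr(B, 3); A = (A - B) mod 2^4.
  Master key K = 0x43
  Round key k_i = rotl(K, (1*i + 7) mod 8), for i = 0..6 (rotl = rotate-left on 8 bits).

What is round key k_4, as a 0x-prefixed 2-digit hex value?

0x1A

K = 0x43
k_0 = rotl(K, (1*0+7) mod 8) = rotl(K, 7) = 0xA1
k_1 = rotl(K, (1*1+7) mod 8) = rotl(K, 0) = 0x43
k_2 = rotl(K, (1*2+7) mod 8) = rotl(K, 1) = 0x86
k_3 = rotl(K, (1*3+7) mod 8) = rotl(K, 2) = 0x0D
k_4 = rotl(K, (1*4+7) mod 8) = rotl(K, 3) = 0x1A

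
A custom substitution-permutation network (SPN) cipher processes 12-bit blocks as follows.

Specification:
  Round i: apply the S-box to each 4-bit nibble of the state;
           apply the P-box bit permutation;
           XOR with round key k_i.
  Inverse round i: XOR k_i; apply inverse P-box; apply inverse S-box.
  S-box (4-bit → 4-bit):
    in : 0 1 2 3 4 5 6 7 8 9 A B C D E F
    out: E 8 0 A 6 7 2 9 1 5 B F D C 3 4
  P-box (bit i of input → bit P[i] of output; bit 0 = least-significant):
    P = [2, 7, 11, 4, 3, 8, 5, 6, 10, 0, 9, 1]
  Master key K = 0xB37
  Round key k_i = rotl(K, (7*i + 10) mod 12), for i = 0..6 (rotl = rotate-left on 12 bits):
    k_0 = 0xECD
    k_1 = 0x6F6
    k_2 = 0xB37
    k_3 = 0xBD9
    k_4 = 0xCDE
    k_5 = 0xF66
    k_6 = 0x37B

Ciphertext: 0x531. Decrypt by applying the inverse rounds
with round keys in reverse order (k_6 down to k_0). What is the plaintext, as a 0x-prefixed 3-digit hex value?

0x2C3

s_0 = ciphertext = 0x531
s_1 = InvRound(s_0, k_6) = 0xC72
s_2 = InvRound(s_1, k_5) = 0xF67
s_3 = InvRound(s_2, k_4) = 0x453
s_4 = InvRound(s_3, k_3) = 0xCE4
s_5 = InvRound(s_4, k_2) = 0xB33
s_6 = InvRound(s_5, k_1) = 0xE35
s_7 = InvRound(s_6, k_0) = 0x2C3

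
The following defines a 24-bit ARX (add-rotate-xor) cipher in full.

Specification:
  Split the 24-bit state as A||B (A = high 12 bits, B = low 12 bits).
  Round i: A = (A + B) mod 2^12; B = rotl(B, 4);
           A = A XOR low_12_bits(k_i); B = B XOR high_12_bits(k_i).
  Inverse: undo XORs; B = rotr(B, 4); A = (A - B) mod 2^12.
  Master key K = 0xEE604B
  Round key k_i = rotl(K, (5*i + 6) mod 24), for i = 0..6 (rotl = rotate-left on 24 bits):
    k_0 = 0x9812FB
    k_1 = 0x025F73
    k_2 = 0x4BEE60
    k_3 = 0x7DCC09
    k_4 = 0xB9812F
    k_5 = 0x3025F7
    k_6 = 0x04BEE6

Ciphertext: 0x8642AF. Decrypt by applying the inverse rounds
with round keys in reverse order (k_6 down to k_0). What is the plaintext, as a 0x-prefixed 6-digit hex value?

s_0 = ciphertext = 0x8642AF
s_1 = InvRound(s_0, k_6) = 0x25442E
s_2 = InvRound(s_1, k_5) = 0xB31C72
s_3 = InvRound(s_2, k_4) = 0xFA0A7E
s_4 = InvRound(s_3, k_3) = 0x0CF2DA
s_5 = InvRound(s_4, k_2) = 0xA49466
s_6 = InvRound(s_5, k_1) = 0x1F6344
s_7 = InvRound(s_6, k_0) = 0xD615AC

0xD615AC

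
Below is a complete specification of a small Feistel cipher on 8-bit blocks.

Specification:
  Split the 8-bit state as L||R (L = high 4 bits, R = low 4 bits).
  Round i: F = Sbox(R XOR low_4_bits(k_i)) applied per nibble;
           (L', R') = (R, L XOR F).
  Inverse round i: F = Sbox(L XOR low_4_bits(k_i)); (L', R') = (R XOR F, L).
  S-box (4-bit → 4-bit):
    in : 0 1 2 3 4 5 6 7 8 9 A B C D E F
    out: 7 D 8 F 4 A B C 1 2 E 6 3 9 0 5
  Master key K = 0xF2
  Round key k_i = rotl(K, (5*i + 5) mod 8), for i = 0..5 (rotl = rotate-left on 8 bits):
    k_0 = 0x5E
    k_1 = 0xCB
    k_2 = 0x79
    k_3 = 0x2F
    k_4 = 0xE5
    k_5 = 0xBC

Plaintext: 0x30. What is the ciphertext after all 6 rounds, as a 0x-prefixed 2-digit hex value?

s_0 = plaintext = 0x30
s_1 = Round(s_0, k_0) = 0x03
s_2 = Round(s_1, k_1) = 0x31
s_3 = Round(s_2, k_2) = 0x12
s_4 = Round(s_3, k_3) = 0x28
s_5 = Round(s_4, k_4) = 0x8B
s_6 = Round(s_5, k_5) = 0xB4

0xB4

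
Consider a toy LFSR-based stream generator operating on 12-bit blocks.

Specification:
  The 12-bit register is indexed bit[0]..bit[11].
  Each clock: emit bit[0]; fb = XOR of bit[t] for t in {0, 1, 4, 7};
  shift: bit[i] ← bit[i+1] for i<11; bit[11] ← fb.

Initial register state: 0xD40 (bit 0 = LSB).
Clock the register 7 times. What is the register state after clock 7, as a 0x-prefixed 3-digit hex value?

0xDDA

reg_0 = 0xD40
clock 1: out=0, reg = 0x6A0
clock 2: out=0, reg = 0xB50
clock 3: out=0, reg = 0xDA8
clock 4: out=0, reg = 0xED4
clock 5: out=0, reg = 0x76A
clock 6: out=0, reg = 0xBB5
clock 7: out=1, reg = 0xDDA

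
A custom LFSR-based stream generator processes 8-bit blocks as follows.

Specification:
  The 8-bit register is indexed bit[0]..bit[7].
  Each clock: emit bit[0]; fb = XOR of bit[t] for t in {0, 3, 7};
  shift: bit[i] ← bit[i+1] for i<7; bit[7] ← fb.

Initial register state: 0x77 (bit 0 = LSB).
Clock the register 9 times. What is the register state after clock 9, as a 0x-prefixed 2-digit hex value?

0xBB

reg_0 = 0x77
clock 1: out=1, reg = 0xBB
clock 2: out=1, reg = 0xDD
clock 3: out=1, reg = 0xEE
clock 4: out=0, reg = 0x77
clock 5: out=1, reg = 0xBB
clock 6: out=1, reg = 0xDD
clock 7: out=1, reg = 0xEE
clock 8: out=0, reg = 0x77
clock 9: out=1, reg = 0xBB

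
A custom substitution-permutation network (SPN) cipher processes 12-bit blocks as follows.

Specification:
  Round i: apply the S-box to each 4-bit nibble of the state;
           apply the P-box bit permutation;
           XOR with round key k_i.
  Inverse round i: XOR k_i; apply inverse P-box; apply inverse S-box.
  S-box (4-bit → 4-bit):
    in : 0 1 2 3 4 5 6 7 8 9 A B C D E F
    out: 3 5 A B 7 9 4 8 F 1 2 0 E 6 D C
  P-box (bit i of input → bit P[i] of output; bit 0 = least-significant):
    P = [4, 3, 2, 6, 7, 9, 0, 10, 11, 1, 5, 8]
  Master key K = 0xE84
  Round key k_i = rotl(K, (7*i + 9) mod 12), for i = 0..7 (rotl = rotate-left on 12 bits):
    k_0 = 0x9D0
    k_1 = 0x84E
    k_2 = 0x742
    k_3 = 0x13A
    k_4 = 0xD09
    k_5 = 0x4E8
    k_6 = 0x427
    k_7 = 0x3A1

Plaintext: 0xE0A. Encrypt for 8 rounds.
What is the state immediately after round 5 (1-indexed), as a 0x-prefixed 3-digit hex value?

0x32B

s_0 = plaintext = 0xE0A
s_1 = Round(s_0, k_0) = 0x278
s_2 = Round(s_1, k_1) = 0xD10
s_3 = Round(s_2, k_2) = 0x7F9
s_4 = Round(s_3, k_3) = 0x42B
s_5 = Round(s_4, k_4) = 0x32B
s_6 = Round(s_5, k_5) = 0xBEA
s_7 = Round(s_6, k_6) = 0x0AE
s_8 = Round(s_7, k_7) = 0x9F7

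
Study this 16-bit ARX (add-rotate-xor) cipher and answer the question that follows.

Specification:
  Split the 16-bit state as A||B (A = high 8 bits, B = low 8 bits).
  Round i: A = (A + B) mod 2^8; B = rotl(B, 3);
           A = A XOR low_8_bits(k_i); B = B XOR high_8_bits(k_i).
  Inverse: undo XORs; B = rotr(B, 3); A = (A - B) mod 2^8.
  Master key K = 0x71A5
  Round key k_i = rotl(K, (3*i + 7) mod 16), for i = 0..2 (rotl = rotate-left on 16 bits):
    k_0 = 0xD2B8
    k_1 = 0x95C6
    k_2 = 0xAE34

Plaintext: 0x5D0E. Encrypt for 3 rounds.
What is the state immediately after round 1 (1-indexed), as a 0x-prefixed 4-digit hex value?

0xD3A2

s_0 = plaintext = 0x5D0E
s_1 = Round(s_0, k_0) = 0xD3A2
s_2 = Round(s_1, k_1) = 0xB380
s_3 = Round(s_2, k_2) = 0x07AA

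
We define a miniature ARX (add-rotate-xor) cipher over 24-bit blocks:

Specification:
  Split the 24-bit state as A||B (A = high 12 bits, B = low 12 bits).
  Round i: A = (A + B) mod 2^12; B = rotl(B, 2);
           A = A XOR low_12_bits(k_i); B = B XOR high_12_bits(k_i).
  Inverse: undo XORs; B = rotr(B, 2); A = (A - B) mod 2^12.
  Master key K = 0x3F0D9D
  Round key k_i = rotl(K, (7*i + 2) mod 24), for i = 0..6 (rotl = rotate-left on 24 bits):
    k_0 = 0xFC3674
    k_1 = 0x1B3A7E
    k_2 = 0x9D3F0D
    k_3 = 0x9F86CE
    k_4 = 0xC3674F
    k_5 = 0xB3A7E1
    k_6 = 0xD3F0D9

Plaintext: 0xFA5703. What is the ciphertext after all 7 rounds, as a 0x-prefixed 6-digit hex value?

s_0 = plaintext = 0xFA5703
s_1 = Round(s_0, k_0) = 0x0DC3CE
s_2 = Round(s_1, k_1) = 0xED4E8B
s_3 = Round(s_2, k_2) = 0x2523FC
s_4 = Round(s_3, k_3) = 0x080608
s_5 = Round(s_4, k_4) = 0x1C7417
s_6 = Round(s_5, k_5) = 0x23FB67
s_7 = Round(s_6, k_6) = 0xD7F0A1

0xD7F0A1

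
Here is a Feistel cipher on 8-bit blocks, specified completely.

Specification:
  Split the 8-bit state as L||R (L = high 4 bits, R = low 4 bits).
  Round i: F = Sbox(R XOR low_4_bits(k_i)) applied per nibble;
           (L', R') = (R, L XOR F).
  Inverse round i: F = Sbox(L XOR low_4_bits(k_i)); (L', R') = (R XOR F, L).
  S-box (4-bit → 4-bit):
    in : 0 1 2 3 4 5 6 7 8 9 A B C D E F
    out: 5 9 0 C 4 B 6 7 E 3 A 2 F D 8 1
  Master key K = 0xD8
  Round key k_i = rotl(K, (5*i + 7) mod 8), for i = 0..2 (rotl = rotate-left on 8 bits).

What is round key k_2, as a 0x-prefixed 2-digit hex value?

0xB1

K = 0xD8
k_0 = rotl(K, (5*0+7) mod 8) = rotl(K, 7) = 0x6C
k_1 = rotl(K, (5*1+7) mod 8) = rotl(K, 4) = 0x8D
k_2 = rotl(K, (5*2+7) mod 8) = rotl(K, 1) = 0xB1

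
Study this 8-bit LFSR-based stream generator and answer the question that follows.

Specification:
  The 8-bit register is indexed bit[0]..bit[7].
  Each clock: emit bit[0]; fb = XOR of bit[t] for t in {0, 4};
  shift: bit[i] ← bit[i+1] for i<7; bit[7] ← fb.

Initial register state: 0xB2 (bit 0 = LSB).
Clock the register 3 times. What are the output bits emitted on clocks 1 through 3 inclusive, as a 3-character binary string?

reg_0 = 0xB2
clock 1: out=0, reg = 0xD9
clock 2: out=1, reg = 0x6C
clock 3: out=0, reg = 0x36

010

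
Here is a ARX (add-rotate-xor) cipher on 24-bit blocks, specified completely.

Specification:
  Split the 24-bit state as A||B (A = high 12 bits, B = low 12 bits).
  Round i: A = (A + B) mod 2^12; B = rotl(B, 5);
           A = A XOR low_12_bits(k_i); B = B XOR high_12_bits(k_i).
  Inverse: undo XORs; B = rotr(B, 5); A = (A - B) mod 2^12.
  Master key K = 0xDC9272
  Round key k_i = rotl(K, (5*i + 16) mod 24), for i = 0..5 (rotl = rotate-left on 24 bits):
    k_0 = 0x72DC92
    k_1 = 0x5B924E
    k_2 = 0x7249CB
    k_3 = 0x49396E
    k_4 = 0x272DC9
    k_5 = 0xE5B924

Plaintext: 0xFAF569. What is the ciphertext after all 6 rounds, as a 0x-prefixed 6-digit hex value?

0x97C94C

s_0 = plaintext = 0xFAF569
s_1 = Round(s_0, k_0) = 0x98AA07
s_2 = Round(s_1, k_1) = 0x1DF54D
s_3 = Round(s_2, k_2) = 0xEE7E8E
s_4 = Round(s_3, k_3) = 0x41B54E
s_5 = Round(s_4, k_4) = 0x4A0BB8
s_6 = Round(s_5, k_5) = 0x97C94C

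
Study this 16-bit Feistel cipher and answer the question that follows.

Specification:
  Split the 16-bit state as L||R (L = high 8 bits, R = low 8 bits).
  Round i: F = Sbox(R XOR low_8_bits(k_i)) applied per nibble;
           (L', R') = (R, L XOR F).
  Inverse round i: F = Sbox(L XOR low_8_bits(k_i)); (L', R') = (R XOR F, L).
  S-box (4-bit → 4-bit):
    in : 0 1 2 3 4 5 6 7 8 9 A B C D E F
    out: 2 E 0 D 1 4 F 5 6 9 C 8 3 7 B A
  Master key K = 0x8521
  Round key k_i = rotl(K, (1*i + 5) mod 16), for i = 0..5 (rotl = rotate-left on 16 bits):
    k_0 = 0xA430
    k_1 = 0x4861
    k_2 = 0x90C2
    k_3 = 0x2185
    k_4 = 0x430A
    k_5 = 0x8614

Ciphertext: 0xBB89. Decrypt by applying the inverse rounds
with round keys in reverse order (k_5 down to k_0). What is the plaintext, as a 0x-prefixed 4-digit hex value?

0x4C86

s_0 = ciphertext = 0xBB89
s_1 = InvRound(s_0, k_5) = 0x43BB
s_2 = InvRound(s_1, k_4) = 0xA243
s_3 = InvRound(s_2, k_3) = 0x46A2
s_4 = InvRound(s_3, k_2) = 0xC346
s_5 = InvRound(s_4, k_1) = 0x86C3
s_6 = InvRound(s_5, k_0) = 0x4C86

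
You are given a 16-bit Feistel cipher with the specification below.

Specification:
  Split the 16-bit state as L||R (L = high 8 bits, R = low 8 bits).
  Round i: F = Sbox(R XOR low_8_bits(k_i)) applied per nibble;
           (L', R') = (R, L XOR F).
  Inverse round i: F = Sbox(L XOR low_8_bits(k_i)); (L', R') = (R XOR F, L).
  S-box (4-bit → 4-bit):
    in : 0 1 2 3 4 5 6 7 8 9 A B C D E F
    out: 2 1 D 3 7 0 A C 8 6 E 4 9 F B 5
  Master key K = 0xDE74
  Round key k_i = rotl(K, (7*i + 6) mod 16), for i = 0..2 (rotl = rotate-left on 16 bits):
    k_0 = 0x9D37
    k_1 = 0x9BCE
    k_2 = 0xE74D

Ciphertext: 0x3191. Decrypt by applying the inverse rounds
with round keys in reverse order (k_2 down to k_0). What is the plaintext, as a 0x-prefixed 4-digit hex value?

s_0 = ciphertext = 0x3191
s_1 = InvRound(s_0, k_2) = 0x5831
s_2 = InvRound(s_1, k_1) = 0x5B58
s_3 = InvRound(s_2, k_0) = 0xF15B

0xF15B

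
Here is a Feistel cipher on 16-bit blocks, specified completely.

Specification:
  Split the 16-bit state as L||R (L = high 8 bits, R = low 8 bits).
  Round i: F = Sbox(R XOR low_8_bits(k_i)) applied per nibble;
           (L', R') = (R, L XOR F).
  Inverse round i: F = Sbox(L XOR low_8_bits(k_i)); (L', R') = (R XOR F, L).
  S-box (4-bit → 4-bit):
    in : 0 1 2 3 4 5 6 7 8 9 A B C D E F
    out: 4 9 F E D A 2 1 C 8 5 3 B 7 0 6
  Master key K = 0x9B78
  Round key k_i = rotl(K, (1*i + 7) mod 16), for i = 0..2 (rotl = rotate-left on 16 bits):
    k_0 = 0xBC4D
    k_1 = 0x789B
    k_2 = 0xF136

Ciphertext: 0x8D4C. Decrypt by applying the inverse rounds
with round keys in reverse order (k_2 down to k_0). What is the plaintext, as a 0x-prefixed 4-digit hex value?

0xC880

s_0 = ciphertext = 0x8D4C
s_1 = InvRound(s_0, k_2) = 0x7F8D
s_2 = InvRound(s_1, k_1) = 0x807F
s_3 = InvRound(s_2, k_0) = 0xC880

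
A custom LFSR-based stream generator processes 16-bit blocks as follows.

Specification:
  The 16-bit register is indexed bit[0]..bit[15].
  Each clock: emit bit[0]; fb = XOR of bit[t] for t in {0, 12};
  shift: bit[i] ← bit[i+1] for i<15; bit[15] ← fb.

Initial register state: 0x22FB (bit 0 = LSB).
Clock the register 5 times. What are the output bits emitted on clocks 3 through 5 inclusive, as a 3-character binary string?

reg_0 = 0x22FB
clock 1: out=1, reg = 0x917D
clock 2: out=1, reg = 0x48BE
clock 3: out=0, reg = 0x245F
clock 4: out=1, reg = 0x922F
clock 5: out=1, reg = 0x4917

011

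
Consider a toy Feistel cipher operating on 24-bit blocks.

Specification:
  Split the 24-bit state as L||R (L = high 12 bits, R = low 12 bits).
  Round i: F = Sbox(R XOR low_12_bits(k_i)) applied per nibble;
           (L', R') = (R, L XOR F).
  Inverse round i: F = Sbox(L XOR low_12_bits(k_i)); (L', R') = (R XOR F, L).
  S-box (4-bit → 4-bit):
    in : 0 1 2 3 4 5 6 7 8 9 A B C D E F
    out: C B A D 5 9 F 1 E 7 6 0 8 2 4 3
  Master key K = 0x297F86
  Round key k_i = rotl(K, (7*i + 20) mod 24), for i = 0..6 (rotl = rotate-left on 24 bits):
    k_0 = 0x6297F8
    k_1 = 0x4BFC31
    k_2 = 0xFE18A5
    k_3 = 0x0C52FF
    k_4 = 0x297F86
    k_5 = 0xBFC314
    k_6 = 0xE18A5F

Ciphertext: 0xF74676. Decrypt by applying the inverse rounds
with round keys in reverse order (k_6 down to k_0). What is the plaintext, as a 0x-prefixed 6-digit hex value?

s_0 = ciphertext = 0xF74676
s_1 = InvRound(s_0, k_6) = 0xFD6F74
s_2 = InvRound(s_1, k_5) = 0x7FEFD6
s_3 = InvRound(s_2, k_4) = 0x1C87FE
s_4 = InvRound(s_3, k_3) = 0xA2F1C8
s_5 = InvRound(s_4, k_2) = 0xB2EA2F
s_6 = InvRound(s_5, k_1) = 0xB9CB2E
s_7 = InvRound(s_6, k_0) = 0x3DBB9C

0x3DBB9C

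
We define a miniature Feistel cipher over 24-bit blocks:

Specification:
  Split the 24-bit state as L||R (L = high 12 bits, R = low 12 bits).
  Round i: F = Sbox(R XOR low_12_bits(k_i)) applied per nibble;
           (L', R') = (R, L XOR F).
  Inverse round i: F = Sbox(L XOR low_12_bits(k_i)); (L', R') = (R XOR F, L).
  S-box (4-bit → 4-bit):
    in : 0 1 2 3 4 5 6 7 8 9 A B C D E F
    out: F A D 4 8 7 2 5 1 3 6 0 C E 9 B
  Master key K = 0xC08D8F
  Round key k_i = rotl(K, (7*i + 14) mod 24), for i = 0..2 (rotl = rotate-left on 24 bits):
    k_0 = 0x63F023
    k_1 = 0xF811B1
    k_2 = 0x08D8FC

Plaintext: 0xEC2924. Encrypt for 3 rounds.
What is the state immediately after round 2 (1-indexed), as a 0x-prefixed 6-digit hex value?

s_0 = plaintext = 0xEC2924
s_1 = Round(s_0, k_0) = 0x924D37
s_2 = Round(s_1, k_1) = 0xD37536
s_3 = Round(s_2, k_2) = 0x5363F1

0xD37536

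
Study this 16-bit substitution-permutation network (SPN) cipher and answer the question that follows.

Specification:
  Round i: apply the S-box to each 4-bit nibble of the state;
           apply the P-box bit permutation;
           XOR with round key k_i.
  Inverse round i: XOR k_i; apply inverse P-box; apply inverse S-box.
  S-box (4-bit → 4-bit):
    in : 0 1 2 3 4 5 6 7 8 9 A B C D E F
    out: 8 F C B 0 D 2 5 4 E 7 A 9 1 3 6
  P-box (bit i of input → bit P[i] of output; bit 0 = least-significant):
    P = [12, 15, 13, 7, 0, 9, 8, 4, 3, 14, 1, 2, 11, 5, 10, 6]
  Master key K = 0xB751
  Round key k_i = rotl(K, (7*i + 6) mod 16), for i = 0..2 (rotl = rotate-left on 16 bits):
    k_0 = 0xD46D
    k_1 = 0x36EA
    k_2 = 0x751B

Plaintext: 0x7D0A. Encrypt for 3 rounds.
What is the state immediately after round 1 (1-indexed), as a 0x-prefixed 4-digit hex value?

s_0 = plaintext = 0x7D0A
s_1 = Round(s_0, k_0) = 0x6875
s_2 = Round(s_1, k_1) = 0x0749
s_3 = Round(s_2, k_2) = 0xD5D1

0x6875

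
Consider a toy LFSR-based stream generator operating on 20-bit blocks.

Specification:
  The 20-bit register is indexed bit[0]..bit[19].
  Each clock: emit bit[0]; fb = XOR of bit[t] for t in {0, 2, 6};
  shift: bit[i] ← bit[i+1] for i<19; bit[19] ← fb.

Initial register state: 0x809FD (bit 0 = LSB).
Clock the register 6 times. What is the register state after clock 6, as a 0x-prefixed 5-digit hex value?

0x96027

reg_0 = 0x809FD
clock 1: out=1, reg = 0xC04FE
clock 2: out=0, reg = 0x6027F
clock 3: out=1, reg = 0xB013F
clock 4: out=1, reg = 0x5809F
clock 5: out=1, reg = 0x2C04F
clock 6: out=1, reg = 0x96027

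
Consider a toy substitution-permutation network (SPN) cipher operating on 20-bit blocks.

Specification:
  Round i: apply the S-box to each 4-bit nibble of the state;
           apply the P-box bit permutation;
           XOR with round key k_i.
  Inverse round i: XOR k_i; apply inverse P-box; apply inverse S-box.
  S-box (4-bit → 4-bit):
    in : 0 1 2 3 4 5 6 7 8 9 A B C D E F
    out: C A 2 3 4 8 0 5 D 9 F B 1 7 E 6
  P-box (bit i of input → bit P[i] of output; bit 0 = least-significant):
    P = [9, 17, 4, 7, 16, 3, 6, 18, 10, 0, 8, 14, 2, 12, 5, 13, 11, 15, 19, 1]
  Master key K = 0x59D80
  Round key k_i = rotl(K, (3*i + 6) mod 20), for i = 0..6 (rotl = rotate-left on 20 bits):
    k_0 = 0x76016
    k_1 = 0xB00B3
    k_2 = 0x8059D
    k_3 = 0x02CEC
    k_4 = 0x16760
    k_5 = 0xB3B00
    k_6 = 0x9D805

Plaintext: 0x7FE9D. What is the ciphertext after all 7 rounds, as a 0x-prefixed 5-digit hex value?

s_0 = plaintext = 0x7FE9D
s_1 = Round(s_0, k_0) = 0x83B27
s_2 = Round(s_1, k_1) = 0x35EAC
s_3 = Round(s_2, k_2) = 0xDEED4
s_4 = Round(s_3, k_3) = 0x9D595
s_5 = Round(s_4, k_4) = 0x43FC6
s_6 = Round(s_5, k_5) = 0x22A05
s_7 = Round(s_6, k_6) = 0xD0DC4

0xD0DC4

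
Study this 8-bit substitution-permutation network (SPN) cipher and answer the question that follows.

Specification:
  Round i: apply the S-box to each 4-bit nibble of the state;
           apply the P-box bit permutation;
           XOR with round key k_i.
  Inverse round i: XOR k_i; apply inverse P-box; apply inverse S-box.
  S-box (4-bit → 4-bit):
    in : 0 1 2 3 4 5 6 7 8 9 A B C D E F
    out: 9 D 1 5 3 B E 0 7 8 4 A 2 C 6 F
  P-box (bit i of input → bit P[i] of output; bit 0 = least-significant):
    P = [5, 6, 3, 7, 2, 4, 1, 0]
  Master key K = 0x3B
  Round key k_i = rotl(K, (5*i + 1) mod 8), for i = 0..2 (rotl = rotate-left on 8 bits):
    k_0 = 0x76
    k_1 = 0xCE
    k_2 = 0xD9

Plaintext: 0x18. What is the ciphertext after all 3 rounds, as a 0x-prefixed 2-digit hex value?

s_0 = plaintext = 0x18
s_1 = Round(s_0, k_0) = 0x19
s_2 = Round(s_1, k_1) = 0x49
s_3 = Round(s_2, k_2) = 0x4D

0x4D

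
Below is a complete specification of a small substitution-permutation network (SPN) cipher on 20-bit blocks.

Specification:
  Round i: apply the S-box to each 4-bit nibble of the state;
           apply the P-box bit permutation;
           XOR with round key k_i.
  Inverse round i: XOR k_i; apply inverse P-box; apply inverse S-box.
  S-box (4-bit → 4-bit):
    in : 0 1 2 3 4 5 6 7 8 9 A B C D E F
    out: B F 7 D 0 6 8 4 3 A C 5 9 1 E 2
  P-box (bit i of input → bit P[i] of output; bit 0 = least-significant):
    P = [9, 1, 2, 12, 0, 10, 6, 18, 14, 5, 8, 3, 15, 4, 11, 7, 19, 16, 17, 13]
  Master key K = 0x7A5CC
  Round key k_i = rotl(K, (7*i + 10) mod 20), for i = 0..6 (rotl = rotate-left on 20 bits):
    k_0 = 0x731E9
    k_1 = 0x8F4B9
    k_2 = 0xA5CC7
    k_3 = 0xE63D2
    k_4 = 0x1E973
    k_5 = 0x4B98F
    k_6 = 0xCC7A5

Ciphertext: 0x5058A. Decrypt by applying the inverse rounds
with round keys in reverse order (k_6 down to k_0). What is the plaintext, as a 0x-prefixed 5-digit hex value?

0x07E87

s_0 = ciphertext = 0x5058A
s_1 = InvRound(s_0, k_6) = 0x8D0D2
s_2 = InvRound(s_1, k_5) = 0xC5337
s_3 = InvRound(s_2, k_4) = 0x0B4A3
s_4 = InvRound(s_3, k_3) = 0xB821C
s_5 = InvRound(s_4, k_2) = 0xF1C20
s_6 = InvRound(s_5, k_1) = 0xE1CC4
s_7 = InvRound(s_6, k_0) = 0x07E87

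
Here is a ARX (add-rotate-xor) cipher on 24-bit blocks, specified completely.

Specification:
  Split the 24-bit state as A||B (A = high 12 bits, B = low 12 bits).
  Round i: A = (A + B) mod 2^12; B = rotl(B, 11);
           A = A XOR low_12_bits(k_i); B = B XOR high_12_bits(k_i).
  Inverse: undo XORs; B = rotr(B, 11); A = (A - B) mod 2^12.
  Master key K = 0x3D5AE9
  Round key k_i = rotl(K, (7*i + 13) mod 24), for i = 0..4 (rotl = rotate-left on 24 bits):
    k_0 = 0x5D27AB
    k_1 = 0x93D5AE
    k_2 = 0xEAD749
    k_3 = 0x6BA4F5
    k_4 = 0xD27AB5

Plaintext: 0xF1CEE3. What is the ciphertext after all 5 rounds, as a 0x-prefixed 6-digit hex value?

0xE7C15C

s_0 = plaintext = 0xF1CEE3
s_1 = Round(s_0, k_0) = 0xA54AA3
s_2 = Round(s_1, k_1) = 0x15946C
s_3 = Round(s_2, k_2) = 0x28CC9B
s_4 = Round(s_3, k_3) = 0xBD28F7
s_5 = Round(s_4, k_4) = 0xE7C15C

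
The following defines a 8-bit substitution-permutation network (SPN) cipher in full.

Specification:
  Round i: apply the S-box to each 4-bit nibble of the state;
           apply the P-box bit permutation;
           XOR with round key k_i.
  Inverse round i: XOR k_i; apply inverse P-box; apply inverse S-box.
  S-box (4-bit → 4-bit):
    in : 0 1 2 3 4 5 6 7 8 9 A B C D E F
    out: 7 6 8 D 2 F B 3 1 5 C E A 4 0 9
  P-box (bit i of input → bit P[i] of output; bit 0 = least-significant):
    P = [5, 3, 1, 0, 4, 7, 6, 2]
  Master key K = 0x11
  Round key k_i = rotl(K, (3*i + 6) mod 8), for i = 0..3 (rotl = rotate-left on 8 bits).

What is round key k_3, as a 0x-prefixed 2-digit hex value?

K = 0x11
k_0 = rotl(K, (3*0+6) mod 8) = rotl(K, 6) = 0x44
k_1 = rotl(K, (3*1+6) mod 8) = rotl(K, 1) = 0x22
k_2 = rotl(K, (3*2+6) mod 8) = rotl(K, 4) = 0x11
k_3 = rotl(K, (3*3+6) mod 8) = rotl(K, 7) = 0x88

0x88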